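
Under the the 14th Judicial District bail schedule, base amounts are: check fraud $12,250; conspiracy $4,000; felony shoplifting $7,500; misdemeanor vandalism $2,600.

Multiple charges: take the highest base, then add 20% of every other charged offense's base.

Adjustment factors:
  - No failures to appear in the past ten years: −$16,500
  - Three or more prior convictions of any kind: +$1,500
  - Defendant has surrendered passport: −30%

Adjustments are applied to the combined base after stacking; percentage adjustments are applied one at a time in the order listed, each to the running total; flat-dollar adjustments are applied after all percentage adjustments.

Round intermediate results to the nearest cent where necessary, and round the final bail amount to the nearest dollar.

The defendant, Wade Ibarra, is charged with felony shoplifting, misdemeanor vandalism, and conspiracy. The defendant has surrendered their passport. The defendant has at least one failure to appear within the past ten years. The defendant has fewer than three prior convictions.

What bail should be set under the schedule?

Base amounts from the schedule: felony shoplifting $7,500; misdemeanor vandalism $2,600; conspiracy $4,000.
Stacking rule: highest base plus 20% of each additional charge. Highest is felony shoplifting at $7,500. Additional: $2,600 × 20% = $520; $4,000 × 20% = $800. Combined base = $7,500 + $1,320 = $8,820.
Defendant has surrendered passport (−30%): $8,820 × 0.7 = $6,174.

$6,174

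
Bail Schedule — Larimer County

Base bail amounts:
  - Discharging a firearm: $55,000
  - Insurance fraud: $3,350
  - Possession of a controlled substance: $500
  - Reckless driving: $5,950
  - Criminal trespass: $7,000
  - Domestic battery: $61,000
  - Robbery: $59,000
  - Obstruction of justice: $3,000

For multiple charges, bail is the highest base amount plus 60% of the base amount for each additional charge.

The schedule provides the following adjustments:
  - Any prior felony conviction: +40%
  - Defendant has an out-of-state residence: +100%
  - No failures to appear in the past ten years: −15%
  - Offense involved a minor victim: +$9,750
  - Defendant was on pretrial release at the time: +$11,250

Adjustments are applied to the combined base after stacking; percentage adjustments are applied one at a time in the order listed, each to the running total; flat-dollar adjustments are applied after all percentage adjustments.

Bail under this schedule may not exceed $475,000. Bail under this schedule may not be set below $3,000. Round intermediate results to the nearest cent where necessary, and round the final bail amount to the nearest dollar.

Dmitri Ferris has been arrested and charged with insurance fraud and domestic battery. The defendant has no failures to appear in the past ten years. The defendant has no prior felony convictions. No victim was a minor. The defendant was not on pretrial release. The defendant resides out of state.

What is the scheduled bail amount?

Base amounts from the schedule: insurance fraud $3,350; domestic battery $61,000.
Stacking rule: highest base plus 60% of each additional charge. Highest is domestic battery at $61,000. Additional: $3,350 × 60% = $2,010. Combined base = $61,000 + $2,010 = $63,010.
Defendant has an out-of-state residence (+100%): $63,010 × 2 = $126,020.
No failures to appear in the past ten years (−15%): $126,020 × 0.85 = $107,117.
$107,117 is within the $475,000 maximum.
$107,117 is at or above the $3,000 minimum.

$107,117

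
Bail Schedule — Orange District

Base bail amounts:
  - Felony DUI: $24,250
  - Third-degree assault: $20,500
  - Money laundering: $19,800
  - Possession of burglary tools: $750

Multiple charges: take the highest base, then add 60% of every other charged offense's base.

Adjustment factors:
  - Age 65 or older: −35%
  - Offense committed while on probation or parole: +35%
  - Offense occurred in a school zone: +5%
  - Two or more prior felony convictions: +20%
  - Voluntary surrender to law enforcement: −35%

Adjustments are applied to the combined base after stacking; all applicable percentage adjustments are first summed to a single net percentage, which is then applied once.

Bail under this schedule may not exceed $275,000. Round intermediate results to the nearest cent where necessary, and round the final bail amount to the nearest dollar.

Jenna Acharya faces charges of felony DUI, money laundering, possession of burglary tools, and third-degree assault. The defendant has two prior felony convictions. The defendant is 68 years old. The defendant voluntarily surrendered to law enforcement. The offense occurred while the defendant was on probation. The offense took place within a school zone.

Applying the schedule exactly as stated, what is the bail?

Base amounts from the schedule: felony DUI $24,250; money laundering $19,800; possession of burglary tools $750; third-degree assault $20,500.
Stacking rule: highest base plus 60% of each additional charge. Highest is felony DUI at $24,250. Additional: $19,800 × 60% = $11,880; $750 × 60% = $450; $20,500 × 60% = $12,300. Combined base = $24,250 + $24,630 = $48,880.
Net percentage adjustment: −35% +35% +5% +20% −35% = −10%. $48,880 × 0.9 = $43,992.
$43,992 is within the $275,000 maximum.

$43,992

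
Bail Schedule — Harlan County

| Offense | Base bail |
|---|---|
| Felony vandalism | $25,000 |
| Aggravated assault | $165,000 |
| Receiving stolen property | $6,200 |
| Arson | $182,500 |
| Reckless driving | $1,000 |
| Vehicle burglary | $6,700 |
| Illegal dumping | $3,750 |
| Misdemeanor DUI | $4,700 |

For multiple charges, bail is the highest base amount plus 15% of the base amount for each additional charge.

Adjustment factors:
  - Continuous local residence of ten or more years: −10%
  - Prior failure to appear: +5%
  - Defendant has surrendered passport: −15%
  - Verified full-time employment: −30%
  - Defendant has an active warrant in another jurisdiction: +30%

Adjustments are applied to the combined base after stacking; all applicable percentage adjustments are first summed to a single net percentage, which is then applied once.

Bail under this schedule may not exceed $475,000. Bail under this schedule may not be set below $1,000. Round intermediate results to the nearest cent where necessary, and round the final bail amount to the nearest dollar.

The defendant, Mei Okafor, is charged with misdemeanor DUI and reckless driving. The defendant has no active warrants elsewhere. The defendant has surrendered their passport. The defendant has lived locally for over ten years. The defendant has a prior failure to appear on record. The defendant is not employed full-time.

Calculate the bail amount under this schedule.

$3,880

Base amounts from the schedule: misdemeanor DUI $4,700; reckless driving $1,000.
Stacking rule: highest base plus 15% of each additional charge. Highest is misdemeanor DUI at $4,700. Additional: $1,000 × 15% = $150. Combined base = $4,700 + $150 = $4,850.
Net percentage adjustment: −10% +5% −15% = −20%. $4,850 × 0.8 = $3,880.
$3,880 is within the $475,000 maximum.
$3,880 is at or above the $1,000 minimum.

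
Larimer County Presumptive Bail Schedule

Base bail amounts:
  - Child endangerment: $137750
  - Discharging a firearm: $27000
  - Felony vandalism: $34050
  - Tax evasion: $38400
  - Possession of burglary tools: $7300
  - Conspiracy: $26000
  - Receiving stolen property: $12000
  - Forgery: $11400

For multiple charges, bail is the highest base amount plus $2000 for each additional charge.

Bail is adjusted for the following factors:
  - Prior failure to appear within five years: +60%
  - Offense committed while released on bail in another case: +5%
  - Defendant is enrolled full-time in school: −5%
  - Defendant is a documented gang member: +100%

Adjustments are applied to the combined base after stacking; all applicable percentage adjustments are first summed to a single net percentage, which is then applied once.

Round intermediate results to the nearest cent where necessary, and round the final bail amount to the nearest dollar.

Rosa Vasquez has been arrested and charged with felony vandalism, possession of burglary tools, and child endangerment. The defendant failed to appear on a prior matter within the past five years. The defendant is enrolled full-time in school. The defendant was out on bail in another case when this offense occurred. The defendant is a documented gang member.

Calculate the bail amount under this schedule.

$368550

Base amounts from the schedule: felony vandalism $34050; possession of burglary tools $7300; child endangerment $137750.
Stacking rule: highest base plus $2000 per additional charge. Highest is child endangerment at $137750; 2 additional charges → +$4000. Combined base = $141750.
Net percentage adjustment: +60% +5% −5% +100% = +160%. $141750 × 2.6 = $368550.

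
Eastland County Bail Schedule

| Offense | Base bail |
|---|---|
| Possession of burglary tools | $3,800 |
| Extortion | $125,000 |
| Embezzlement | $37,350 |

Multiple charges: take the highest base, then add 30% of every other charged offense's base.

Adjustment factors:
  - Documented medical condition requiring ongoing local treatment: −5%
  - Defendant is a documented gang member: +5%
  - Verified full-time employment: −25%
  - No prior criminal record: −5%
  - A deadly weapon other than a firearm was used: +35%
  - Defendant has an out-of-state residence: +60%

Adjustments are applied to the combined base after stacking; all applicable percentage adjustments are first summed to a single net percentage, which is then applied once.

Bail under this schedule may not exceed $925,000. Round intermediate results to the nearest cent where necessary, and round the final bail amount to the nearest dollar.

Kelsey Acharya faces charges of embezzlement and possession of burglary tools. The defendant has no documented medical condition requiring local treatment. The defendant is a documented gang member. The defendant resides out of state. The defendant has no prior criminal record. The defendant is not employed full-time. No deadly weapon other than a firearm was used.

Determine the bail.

$61,584

Base amounts from the schedule: embezzlement $37,350; possession of burglary tools $3,800.
Stacking rule: highest base plus 30% of each additional charge. Highest is embezzlement at $37,350. Additional: $3,800 × 30% = $1,140. Combined base = $37,350 + $1,140 = $38,490.
Net percentage adjustment: +5% −5% +60% = +60%. $38,490 × 1.6 = $61,584.
$61,584 is within the $925,000 maximum.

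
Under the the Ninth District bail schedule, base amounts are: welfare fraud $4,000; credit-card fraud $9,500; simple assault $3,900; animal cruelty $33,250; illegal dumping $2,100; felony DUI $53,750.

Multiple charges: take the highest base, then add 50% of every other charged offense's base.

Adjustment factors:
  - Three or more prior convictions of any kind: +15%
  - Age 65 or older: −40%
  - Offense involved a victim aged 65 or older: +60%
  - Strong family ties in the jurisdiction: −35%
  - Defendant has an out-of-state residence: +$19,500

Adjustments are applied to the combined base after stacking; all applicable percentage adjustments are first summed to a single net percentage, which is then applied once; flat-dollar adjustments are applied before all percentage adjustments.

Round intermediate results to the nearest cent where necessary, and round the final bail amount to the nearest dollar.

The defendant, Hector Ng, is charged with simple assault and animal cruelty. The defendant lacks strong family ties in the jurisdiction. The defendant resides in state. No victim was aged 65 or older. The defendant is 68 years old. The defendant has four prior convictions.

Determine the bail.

$26,400

Base amounts from the schedule: simple assault $3,900; animal cruelty $33,250.
Stacking rule: highest base plus 50% of each additional charge. Highest is animal cruelty at $33,250. Additional: $3,900 × 50% = $1,950. Combined base = $33,250 + $1,950 = $35,200.
Net percentage adjustment: +15% −40% = −25%. $35,200 × 0.75 = $26,400.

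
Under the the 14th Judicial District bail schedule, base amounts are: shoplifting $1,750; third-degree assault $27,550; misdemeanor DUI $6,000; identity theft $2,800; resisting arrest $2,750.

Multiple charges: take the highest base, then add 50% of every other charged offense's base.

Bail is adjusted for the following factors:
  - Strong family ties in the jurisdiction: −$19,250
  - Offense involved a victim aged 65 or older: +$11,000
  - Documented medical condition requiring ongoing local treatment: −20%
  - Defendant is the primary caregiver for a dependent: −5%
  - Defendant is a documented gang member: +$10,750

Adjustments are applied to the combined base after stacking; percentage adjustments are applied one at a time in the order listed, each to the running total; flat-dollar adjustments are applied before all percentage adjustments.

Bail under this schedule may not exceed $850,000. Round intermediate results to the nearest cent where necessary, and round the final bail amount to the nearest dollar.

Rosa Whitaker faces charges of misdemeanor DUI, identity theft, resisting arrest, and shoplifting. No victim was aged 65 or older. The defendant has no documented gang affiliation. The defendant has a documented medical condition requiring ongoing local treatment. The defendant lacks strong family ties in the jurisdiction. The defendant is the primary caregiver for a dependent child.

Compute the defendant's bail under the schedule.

$7,334

Base amounts from the schedule: misdemeanor DUI $6,000; identity theft $2,800; resisting arrest $2,750; shoplifting $1,750.
Stacking rule: highest base plus 50% of each additional charge. Highest is misdemeanor DUI at $6,000. Additional: $2,800 × 50% = $1,400; $2,750 × 50% = $1,375; $1,750 × 50% = $875. Combined base = $6,000 + $3,650 = $9,650.
Documented medical condition requiring ongoing local treatment (−20%): $9,650 × 0.8 = $7,720.
Defendant is the primary caregiver for a dependent (−5%): $7,720 × 0.95 = $7,334.
$7,334 is within the $850,000 maximum.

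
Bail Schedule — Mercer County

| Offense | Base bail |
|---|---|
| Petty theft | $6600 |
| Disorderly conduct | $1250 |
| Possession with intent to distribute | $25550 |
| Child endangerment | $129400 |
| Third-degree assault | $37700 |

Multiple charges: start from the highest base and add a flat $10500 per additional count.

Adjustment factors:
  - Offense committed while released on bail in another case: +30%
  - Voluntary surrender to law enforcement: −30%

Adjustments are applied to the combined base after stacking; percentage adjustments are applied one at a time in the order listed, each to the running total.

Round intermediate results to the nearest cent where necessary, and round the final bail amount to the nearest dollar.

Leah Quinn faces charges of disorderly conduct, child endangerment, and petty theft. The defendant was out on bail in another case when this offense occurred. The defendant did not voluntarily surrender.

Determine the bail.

$195520

Base amounts from the schedule: disorderly conduct $1250; child endangerment $129400; petty theft $6600.
Stacking rule: highest base plus $10500 per additional charge. Highest is child endangerment at $129400; 2 additional charges → +$21000. Combined base = $150400.
Offense committed while released on bail in another case (+30%): $150400 × 1.3 = $195520.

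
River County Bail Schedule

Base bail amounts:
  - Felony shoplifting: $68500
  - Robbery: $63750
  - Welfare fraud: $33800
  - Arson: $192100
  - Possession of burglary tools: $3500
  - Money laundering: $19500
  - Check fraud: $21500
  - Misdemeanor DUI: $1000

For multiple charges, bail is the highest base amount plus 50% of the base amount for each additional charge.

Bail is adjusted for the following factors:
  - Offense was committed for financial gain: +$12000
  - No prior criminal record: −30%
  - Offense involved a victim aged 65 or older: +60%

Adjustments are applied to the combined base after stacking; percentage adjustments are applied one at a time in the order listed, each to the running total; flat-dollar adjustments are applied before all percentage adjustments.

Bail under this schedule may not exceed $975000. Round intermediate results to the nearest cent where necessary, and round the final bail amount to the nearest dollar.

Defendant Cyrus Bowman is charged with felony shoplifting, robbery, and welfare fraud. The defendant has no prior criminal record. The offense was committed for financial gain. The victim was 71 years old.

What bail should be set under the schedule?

Base amounts from the schedule: felony shoplifting $68500; robbery $63750; welfare fraud $33800.
Stacking rule: highest base plus 50% of each additional charge. Highest is felony shoplifting at $68500. Additional: $63750 × 50% = $31875; $33800 × 50% = $16900. Combined base = $68500 + $48775 = $117275.
Offense was committed for financial gain (+$12000 flat): $117275 + $12000 = $129275.
No prior criminal record (−30%): $129275 × 0.7 = $90492.50.
Offense involved a victim aged 65 or older (+60%): $90492.50 × 1.6 = $144788.
$144788 is within the $975000 maximum.

$144788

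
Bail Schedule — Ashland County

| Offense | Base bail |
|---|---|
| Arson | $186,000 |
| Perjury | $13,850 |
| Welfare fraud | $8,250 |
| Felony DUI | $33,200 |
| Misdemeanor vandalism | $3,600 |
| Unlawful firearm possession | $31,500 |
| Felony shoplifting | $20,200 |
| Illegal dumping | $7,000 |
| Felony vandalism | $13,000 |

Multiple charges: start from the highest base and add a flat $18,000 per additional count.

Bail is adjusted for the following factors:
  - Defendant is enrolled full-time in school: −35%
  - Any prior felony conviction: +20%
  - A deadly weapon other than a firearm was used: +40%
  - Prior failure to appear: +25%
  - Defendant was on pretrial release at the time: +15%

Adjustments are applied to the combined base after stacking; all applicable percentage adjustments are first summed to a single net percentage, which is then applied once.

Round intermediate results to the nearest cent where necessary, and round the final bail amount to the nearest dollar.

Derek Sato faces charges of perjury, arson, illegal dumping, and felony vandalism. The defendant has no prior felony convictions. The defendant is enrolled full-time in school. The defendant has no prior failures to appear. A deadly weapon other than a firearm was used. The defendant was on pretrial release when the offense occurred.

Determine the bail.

Base amounts from the schedule: perjury $13,850; arson $186,000; illegal dumping $7,000; felony vandalism $13,000.
Stacking rule: highest base plus $18,000 per additional charge. Highest is arson at $186,000; 3 additional charges → +$54,000. Combined base = $240,000.
Net percentage adjustment: −35% +40% +15% = +20%. $240,000 × 1.2 = $288,000.

$288,000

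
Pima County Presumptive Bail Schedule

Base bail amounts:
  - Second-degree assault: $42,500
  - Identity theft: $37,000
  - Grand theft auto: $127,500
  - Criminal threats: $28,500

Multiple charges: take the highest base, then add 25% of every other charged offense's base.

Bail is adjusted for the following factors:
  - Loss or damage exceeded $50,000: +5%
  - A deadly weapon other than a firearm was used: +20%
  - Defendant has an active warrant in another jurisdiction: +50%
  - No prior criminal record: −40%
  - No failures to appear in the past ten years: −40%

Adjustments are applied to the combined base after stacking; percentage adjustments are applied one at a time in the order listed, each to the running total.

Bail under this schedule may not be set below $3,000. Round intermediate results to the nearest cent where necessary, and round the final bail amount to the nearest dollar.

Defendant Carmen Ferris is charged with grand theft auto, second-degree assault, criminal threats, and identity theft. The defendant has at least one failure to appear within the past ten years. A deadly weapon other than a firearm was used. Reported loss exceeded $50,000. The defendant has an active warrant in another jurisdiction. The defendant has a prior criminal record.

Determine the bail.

$292,005

Base amounts from the schedule: grand theft auto $127,500; second-degree assault $42,500; criminal threats $28,500; identity theft $37,000.
Stacking rule: highest base plus 25% of each additional charge. Highest is grand theft auto at $127,500. Additional: $42,500 × 25% = $10,625; $28,500 × 25% = $7,125; $37,000 × 25% = $9,250. Combined base = $127,500 + $27,000 = $154,500.
Loss or damage exceeded $50,000 (+5%): $154,500 × 1.05 = $162,225.
A deadly weapon other than a firearm was used (+20%): $162,225 × 1.2 = $194,670.
Defendant has an active warrant in another jurisdiction (+50%): $194,670 × 1.5 = $292,005.
$292,005 is at or above the $3,000 minimum.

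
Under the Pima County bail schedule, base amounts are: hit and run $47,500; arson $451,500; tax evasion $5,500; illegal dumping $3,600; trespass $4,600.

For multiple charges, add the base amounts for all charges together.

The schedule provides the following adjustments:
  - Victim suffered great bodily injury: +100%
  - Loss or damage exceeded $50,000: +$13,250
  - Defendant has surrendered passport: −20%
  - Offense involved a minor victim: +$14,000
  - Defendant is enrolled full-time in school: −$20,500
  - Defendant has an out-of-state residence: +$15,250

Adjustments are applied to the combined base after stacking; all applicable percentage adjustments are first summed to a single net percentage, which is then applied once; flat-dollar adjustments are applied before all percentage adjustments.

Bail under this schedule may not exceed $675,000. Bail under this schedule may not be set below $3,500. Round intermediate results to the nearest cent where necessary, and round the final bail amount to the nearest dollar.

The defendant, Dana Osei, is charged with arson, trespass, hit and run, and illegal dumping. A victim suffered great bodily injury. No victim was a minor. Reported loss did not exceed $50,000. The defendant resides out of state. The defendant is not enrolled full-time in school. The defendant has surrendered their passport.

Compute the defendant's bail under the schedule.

Base amounts from the schedule: arson $451,500; trespass $4,600; hit and run $47,500; illegal dumping $3,600.
Stacking rule: sum of all bases. $451,500 + $4,600 + $47,500 + $3,600 = $507,200.
Defendant has an out-of-state residence (+$15,250 flat): $507,200 + $15,250 = $522,450.
Net percentage adjustment: +100% −20% = +80%. $522,450 × 1.8 = $940,410.
Result $940,410 exceeds the maximum of $675,000; bail is capped at $675,000.
$675,000 is at or above the $3,500 minimum.

$675,000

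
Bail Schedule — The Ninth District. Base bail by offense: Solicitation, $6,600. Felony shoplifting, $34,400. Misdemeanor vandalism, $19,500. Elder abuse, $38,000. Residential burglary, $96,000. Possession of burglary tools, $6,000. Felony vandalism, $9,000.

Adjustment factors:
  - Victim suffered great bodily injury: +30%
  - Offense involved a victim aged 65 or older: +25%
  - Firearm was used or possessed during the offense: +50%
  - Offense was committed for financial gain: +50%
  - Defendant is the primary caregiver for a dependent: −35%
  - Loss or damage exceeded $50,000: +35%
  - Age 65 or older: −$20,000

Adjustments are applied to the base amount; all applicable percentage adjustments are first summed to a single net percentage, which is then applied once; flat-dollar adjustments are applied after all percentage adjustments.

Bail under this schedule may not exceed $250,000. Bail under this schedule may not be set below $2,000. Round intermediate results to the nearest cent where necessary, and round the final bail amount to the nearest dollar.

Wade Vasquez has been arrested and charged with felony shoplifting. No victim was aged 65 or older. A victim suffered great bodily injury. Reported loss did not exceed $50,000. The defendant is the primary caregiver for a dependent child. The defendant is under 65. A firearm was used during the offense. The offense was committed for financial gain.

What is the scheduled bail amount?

Base amounts from the schedule: felony shoplifting $34,400.
Single charge. Combined base = $34,400.
Net percentage adjustment: +30% +50% +50% −35% = +95%. $34,400 × 1.95 = $67,080.
$67,080 is within the $250,000 maximum.
$67,080 is at or above the $2,000 minimum.

$67,080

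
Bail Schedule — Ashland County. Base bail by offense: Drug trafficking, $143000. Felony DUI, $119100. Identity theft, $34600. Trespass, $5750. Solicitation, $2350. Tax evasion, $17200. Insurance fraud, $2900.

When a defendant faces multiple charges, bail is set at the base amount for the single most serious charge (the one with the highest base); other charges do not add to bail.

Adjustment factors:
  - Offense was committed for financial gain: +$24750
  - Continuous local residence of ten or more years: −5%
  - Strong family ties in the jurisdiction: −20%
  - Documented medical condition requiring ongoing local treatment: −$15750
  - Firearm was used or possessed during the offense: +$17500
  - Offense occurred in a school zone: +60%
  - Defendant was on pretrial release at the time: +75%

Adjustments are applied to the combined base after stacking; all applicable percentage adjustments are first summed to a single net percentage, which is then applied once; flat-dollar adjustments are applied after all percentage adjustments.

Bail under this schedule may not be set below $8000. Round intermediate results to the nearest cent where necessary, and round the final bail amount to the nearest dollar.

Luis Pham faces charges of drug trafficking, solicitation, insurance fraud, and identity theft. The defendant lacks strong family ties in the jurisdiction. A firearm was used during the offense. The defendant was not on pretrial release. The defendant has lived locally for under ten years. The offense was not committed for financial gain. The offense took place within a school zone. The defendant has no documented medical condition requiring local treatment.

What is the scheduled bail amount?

$246300

Base amounts from the schedule: drug trafficking $143000; solicitation $2350; insurance fraud $2900; identity theft $34600.
Stacking rule: use the highest base only. Highest is drug trafficking at $143000. Combined base = $143000.
Offense occurred in a school zone (+60%): $143000 × 1.6 = $228800.
Firearm was used or possessed during the offense (+$17500 flat): $228800 + $17500 = $246300.
$246300 is at or above the $8000 minimum.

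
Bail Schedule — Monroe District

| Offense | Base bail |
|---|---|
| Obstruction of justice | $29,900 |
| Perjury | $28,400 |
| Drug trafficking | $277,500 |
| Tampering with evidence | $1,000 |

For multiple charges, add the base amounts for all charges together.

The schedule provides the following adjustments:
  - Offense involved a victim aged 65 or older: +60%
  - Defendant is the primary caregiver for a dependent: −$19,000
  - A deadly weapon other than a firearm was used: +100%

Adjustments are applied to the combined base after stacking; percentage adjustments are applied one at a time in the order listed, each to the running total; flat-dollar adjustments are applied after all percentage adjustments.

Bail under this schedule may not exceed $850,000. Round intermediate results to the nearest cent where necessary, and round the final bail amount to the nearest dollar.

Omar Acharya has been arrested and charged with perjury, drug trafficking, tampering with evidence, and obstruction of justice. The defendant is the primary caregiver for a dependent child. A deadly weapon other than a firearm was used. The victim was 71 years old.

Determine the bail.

$850,000

Base amounts from the schedule: perjury $28,400; drug trafficking $277,500; tampering with evidence $1,000; obstruction of justice $29,900.
Stacking rule: sum of all bases. $28,400 + $277,500 + $1,000 + $29,900 = $336,800.
Offense involved a victim aged 65 or older (+60%): $336,800 × 1.6 = $538,880.
A deadly weapon other than a firearm was used (+100%): $538,880 × 2 = $1,077,760.
Defendant is the primary caregiver for a dependent (−$19,000 flat): $1,077,760 − $19,000 = $1,058,760.
Result $1,058,760 exceeds the maximum of $850,000; bail is capped at $850,000.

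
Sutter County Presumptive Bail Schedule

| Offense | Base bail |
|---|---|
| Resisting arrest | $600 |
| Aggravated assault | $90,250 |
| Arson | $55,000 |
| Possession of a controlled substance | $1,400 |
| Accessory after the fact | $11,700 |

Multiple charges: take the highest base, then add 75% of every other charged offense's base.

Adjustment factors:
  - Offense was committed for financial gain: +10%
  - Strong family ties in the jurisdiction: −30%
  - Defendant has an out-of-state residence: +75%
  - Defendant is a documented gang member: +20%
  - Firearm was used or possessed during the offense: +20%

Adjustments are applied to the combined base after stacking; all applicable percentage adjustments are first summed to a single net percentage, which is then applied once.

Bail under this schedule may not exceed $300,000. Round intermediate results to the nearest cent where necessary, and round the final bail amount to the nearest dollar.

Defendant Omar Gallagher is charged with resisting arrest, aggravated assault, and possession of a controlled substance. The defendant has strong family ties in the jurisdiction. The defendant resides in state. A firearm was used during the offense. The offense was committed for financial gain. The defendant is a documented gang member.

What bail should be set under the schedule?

$110,100

Base amounts from the schedule: resisting arrest $600; aggravated assault $90,250; possession of a controlled substance $1,400.
Stacking rule: highest base plus 75% of each additional charge. Highest is aggravated assault at $90,250. Additional: $600 × 75% = $450; $1,400 × 75% = $1,050. Combined base = $90,250 + $1,500 = $91,750.
Net percentage adjustment: +10% −30% +20% +20% = +20%. $91,750 × 1.2 = $110,100.
$110,100 is within the $300,000 maximum.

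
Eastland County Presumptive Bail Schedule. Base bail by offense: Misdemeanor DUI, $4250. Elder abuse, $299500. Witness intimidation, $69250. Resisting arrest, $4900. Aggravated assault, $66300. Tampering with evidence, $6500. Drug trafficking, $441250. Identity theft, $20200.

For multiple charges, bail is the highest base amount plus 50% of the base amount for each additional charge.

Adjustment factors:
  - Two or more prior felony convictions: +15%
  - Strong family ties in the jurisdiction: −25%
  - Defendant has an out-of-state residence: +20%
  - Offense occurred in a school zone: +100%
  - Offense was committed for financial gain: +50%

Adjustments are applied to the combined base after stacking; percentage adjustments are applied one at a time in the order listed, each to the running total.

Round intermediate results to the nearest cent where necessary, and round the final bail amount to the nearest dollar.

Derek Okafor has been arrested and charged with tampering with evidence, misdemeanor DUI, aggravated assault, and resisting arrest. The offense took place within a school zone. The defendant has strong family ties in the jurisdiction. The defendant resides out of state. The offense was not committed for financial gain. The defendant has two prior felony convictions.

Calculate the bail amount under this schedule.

Base amounts from the schedule: tampering with evidence $6500; misdemeanor DUI $4250; aggravated assault $66300; resisting arrest $4900.
Stacking rule: highest base plus 50% of each additional charge. Highest is aggravated assault at $66300. Additional: $6500 × 50% = $3250; $4250 × 50% = $2125; $4900 × 50% = $2450. Combined base = $66300 + $7825 = $74125.
Two or more prior felony convictions (+15%): $74125 × 1.15 = $85243.75.
Strong family ties in the jurisdiction (−25%): $85243.75 × 0.75 = $63932.81.
Defendant has an out-of-state residence (+20%): $63932.81 × 1.2 = $76719.37.
Offense occurred in a school zone (+100%): $76719.37 × 2 = $153438.74.
Rounded to the nearest dollar: $153439.

$153439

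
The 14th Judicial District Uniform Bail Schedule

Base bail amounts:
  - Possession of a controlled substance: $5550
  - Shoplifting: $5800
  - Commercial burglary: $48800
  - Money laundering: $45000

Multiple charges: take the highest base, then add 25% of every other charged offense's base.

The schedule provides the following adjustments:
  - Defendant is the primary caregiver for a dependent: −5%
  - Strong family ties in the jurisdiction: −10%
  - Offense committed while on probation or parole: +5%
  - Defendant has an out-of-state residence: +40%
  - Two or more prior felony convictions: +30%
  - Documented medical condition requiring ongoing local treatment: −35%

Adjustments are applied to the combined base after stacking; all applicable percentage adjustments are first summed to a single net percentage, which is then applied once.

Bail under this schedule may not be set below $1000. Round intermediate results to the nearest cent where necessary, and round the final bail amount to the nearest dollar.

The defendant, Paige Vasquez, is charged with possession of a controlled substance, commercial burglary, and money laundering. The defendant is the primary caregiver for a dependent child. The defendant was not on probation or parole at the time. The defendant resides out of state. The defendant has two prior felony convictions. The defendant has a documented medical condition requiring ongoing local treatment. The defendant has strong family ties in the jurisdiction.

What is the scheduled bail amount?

Base amounts from the schedule: possession of a controlled substance $5550; commercial burglary $48800; money laundering $45000.
Stacking rule: highest base plus 25% of each additional charge. Highest is commercial burglary at $48800. Additional: $5550 × 25% = $1387.50; $45000 × 25% = $11250. Combined base = $48800 + $12637.50 = $61437.50.
Net percentage adjustment: −5% −10% +40% +30% −35% = +20%. $61437.50 × 1.2 = $73725.
$73725 is at or above the $1000 minimum.

$73725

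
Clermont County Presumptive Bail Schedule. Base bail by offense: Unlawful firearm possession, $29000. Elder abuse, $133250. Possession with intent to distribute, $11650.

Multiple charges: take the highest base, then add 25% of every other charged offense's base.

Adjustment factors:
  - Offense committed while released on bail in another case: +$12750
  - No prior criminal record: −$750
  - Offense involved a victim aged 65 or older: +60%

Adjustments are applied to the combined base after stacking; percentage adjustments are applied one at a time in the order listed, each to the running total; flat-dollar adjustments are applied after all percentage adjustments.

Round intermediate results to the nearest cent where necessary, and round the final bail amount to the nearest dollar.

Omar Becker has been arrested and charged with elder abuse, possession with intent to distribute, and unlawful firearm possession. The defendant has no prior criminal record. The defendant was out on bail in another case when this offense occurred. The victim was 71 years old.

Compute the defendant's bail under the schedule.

Base amounts from the schedule: elder abuse $133250; possession with intent to distribute $11650; unlawful firearm possession $29000.
Stacking rule: highest base plus 25% of each additional charge. Highest is elder abuse at $133250. Additional: $11650 × 25% = $2912.50; $29000 × 25% = $7250. Combined base = $133250 + $10162.50 = $143412.50.
Offense involved a victim aged 65 or older (+60%): $143412.50 × 1.6 = $229460.
Offense committed while released on bail in another case (+$12750 flat): $229460 + $12750 = $242210.
No prior criminal record (−$750 flat): $242210 − $750 = $241460.

$241460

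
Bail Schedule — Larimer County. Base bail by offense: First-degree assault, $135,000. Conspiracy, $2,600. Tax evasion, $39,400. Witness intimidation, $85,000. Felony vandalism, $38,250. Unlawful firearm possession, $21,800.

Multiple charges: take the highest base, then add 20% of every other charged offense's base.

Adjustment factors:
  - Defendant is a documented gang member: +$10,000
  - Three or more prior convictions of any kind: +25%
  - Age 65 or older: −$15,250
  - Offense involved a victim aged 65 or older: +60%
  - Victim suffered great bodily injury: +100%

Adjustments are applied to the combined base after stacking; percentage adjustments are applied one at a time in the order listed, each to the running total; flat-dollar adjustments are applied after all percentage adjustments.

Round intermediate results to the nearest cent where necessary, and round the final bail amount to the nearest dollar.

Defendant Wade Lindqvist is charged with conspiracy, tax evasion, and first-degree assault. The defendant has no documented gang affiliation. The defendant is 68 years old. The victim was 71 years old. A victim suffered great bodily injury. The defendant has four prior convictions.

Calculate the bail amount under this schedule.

$558,350

Base amounts from the schedule: conspiracy $2,600; tax evasion $39,400; first-degree assault $135,000.
Stacking rule: highest base plus 20% of each additional charge. Highest is first-degree assault at $135,000. Additional: $2,600 × 20% = $520; $39,400 × 20% = $7,880. Combined base = $135,000 + $8,400 = $143,400.
Three or more prior convictions of any kind (+25%): $143,400 × 1.25 = $179,250.
Offense involved a victim aged 65 or older (+60%): $179,250 × 1.6 = $286,800.
Victim suffered great bodily injury (+100%): $286,800 × 2 = $573,600.
Age 65 or older (−$15,250 flat): $573,600 − $15,250 = $558,350.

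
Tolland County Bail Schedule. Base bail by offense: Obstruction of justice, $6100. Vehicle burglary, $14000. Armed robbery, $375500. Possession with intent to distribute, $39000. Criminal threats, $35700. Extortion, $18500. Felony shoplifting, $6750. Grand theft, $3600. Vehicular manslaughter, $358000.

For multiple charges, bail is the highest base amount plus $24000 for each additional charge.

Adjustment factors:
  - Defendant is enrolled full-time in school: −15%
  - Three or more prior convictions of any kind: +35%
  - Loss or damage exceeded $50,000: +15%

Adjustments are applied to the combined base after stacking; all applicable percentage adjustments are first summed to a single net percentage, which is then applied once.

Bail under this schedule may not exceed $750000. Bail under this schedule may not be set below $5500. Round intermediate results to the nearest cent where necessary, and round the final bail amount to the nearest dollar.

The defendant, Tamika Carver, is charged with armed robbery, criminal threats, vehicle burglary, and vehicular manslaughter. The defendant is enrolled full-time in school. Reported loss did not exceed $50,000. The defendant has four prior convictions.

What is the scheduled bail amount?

Base amounts from the schedule: armed robbery $375500; criminal threats $35700; vehicle burglary $14000; vehicular manslaughter $358000.
Stacking rule: highest base plus $24000 per additional charge. Highest is armed robbery at $375500; 3 additional charges → +$72000. Combined base = $447500.
Net percentage adjustment: −15% +35% = +20%. $447500 × 1.2 = $537000.
$537000 is within the $750000 maximum.
$537000 is at or above the $5500 minimum.

$537000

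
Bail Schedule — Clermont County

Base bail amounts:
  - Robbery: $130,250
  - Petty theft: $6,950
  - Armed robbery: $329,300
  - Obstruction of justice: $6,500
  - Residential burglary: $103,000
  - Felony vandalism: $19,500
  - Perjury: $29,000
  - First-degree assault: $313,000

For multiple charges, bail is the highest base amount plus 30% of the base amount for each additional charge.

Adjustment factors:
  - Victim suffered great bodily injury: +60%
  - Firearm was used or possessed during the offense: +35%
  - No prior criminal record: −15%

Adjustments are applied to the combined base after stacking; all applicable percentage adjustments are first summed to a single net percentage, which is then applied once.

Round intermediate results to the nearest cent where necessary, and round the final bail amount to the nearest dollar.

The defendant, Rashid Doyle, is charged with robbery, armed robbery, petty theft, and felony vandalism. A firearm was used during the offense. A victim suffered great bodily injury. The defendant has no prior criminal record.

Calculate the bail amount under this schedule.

Base amounts from the schedule: robbery $130,250; armed robbery $329,300; petty theft $6,950; felony vandalism $19,500.
Stacking rule: highest base plus 30% of each additional charge. Highest is armed robbery at $329,300. Additional: $130,250 × 30% = $39,075; $6,950 × 30% = $2,085; $19,500 × 30% = $5,850. Combined base = $329,300 + $47,010 = $376,310.
Net percentage adjustment: +60% +35% −15% = +80%. $376,310 × 1.8 = $677,358.

$677,358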